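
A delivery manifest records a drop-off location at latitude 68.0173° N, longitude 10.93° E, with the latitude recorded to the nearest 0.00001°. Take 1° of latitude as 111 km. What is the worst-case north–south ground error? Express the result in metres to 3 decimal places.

Rounding to 5 decimal places leaves the latitude within ±5e-06° of the true value.
So the N–S error is at most 5e-06 × 111000 = 0.555 m.

0.555 metres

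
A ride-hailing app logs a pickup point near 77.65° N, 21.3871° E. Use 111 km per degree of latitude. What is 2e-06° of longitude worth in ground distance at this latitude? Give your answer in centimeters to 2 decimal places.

4.75 centimeters

2e-06° of longitude at 77.65° is 2e-06 × 111000 × cos 77.65° ≈ 2e-06 × 23741 = 0.047482 m.
That is 0.047482 m = 4.7482 cm.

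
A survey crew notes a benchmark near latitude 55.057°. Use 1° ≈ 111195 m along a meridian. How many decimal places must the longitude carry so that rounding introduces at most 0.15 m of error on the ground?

6 decimal places

At 55.057° one degree of longitude covers 111195 × cos 55.057° ≈ 111195 × 0.5728 ≈ 63688.2 m.
N decimal places → at most half a unit in the last place, 0.5 × 10⁻ᴺ° = 63688.2/2 × 10⁻ᴺ m.
Setting 31844.1 × 10⁻ᴺ ≤ 0.15 gives 10ᴺ ≥ 2.123e+05, i.e. N ≥ 5.33.
So 6 decimal places suffice (0.0318 m); 5 would allow up to 0.318 m.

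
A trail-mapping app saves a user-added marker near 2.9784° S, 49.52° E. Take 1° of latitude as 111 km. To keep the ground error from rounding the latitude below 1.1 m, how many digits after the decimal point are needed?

One degree of latitude covers 111000 m.
N decimal places → at most half a unit in the last place, 0.5 × 10⁻ᴺ° = 111000/2 × 10⁻ᴺ m.
Setting 55500 × 10⁻ᴺ ≤ 1.1 gives 10ᴺ ≥ 5.045e+04, i.e. N ≥ 4.70.
So 5 decimal places suffice (0.555 m); 4 would allow up to 5.55 m.

5 decimal places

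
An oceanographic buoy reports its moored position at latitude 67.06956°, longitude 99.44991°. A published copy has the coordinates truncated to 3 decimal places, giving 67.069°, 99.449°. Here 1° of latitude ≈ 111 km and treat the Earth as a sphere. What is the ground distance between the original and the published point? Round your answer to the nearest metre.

Δlat = 67.06956 − 67.069 = +0.00056°; Δlon = 99.44991 − 99.449 = +0.00091°.
North–south shift: 0.00056 × 111000 = 62.16 m.
E–W at 67.069°: 0.00091° × 111000 × cos 67.069° = 0.00091 × 111000 × 0.3896 ≈ 39.3557 m.
Distance: √(62.16² + 39.3557²) ≈ 73.5713 m.

74 metres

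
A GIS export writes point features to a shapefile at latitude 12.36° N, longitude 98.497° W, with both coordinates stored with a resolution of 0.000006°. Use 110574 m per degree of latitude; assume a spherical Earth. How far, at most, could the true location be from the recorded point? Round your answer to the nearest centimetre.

46 centimetres

With a 0.000006° grid the true value lies within half a step, ±0.000006°/2 = ±3e-06°, of the stored one.
Latitude error → 3e-06 × 110574 = 0.331722 m along the meridian.
E–W at 12.36°: 3e-06° × 110574 × cos 12.36° = 3e-06 × 110574 × 0.9768 ≈ 0.324033 m.
Combining orthogonally: (0.331722² + 0.324033²)^½ ≈ 0.463721 m.
That is 0.463721 m = 46.372 cm.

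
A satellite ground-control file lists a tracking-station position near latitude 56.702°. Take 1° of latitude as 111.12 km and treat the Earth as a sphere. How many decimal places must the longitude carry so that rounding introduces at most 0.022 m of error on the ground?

7 decimal places

At 56.702° one degree of longitude covers 111120 × cos 56.702° ≈ 111120 × 0.5490 ≈ 61004.2 m.
N decimal places → at most half a unit in the last place, 0.5 × 10⁻ᴺ° = 61004.2/2 × 10⁻ᴺ m.
Need 0.5 × 61004.2 × 10⁻ᴺ ≤ 0.022 → 10⁻ᴺ ≤ 7.213e-07, so N ≥ 6.14.
N = 6 would give 0.0305 m (too coarse); N = 7 gives 0.00305 m ≤ 0.022 m.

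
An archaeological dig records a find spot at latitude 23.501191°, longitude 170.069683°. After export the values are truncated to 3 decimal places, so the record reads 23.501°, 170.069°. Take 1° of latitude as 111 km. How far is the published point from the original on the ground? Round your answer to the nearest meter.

Δlat = 23.501191 − 23.501 = +0.000191°; Δlon = 170.069683 − 170.069 = +0.000683°.
North–south shift: 0.000191 × 111000 = 21.201 m.
E–W at 23.501°: 0.000683° × 111000 × cos 23.501° = 0.000683 × 111000 × 0.9171 ≈ 69.5245 m.
Distance: √(21.201² + 69.5245²) ≈ 72.6852 m.

73 meters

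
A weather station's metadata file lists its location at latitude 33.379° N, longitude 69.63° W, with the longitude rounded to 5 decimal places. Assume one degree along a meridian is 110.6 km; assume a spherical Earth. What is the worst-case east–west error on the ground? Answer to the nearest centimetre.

46 centimetres

Rounding to 5 decimal places leaves the longitude within ±5e-06° of the true value.
Parallels shrink by cos φ, so at 33.379° a degree of longitude is 110600 × 0.8350 ≈ 92356.5 m.
East–west error: 5e-06° × 92356.5 m/° ≈ 0.461782 m.
That is 0.461782 m = 46.178 cm.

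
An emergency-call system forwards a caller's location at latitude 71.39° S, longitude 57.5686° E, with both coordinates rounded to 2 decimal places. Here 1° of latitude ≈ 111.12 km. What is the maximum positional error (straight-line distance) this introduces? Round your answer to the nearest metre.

583 metres

Rounding to 2 decimal places leaves each coordinate within ±0.005° of the true value.
N–S: 0.005° × 111120 m/° = 555.6 m.
East–west component at 71.39°: 0.005° × 111120 × cos 71.39° ≈ 0.005 × 35461.1 ≈ 177.306 m.
Combining orthogonally: (555.6² + 177.306²)^½ ≈ 583.206 m.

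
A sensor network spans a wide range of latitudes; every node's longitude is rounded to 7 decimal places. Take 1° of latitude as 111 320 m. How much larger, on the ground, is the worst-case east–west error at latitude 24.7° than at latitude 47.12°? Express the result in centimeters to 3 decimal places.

0.127 centimeters

Rounding to 7 decimal places leaves the longitude within ±5e-08° of the true value.
Error at 24.7° = 5e-08° × 111320 × cos 24.7° ≈ 0.005566 × 0.9085 = 0.0050568 m.
Error at 47.12° = 5e-08° × 111320 × cos 47.12° ≈ 0.005566 × 0.6805 = 0.0037875 m.
Difference: 0.0050568 − 0.0037875 = 0.0012693 m.
That is 0.00126929 m = 0.12693 cm.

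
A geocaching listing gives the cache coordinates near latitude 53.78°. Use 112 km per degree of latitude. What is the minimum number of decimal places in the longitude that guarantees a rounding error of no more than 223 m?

At 53.78° one degree of longitude covers 112000 × cos 53.78° ≈ 112000 × 0.5909 ≈ 66179.4 m.
With N decimal places the half-ulp bound is 0.5·10⁻ᴺ°, or 0.5·10⁻ᴺ × 66179.4 m on the ground.
Setting 33089.7 × 10⁻ᴺ ≤ 223 gives 10ᴺ ≥ 148.4, i.e. N ≥ 2.17.
N = 2 would give 331 m (too coarse); N = 3 gives 33.1 m ≤ 223 m.

3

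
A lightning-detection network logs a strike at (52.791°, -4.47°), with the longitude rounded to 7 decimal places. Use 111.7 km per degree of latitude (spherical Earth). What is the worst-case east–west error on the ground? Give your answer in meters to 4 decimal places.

0.0034 meters

Rounding to 7 decimal places leaves the longitude within ±5e-08° of the true value.
One degree of longitude at 52.791° is 111700 × cos 52.791° ≈ 111700 × 0.6047 = 67547.7 m.
So at most 5e-08° × 67547.7 ≈ 0.00337738 m east–west.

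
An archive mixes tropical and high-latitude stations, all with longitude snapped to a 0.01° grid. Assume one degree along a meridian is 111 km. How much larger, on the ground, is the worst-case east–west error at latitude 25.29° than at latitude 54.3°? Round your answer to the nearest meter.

With a 0.01° grid the true value lies within half a step, ±0.01°/2 = ±0.005°, of the stored one.
Error at 25.29° = 0.005° × 111000 × cos 25.29° ≈ 555 × 0.9042 = 501.81 m.
At 54.3°: 0.005° × 111000 × cos 54.3° = 0.005 × 111000 × 0.5835 ≈ 323.87 m.
Difference: 501.81 − 323.87 = 177.94 m.

178 meters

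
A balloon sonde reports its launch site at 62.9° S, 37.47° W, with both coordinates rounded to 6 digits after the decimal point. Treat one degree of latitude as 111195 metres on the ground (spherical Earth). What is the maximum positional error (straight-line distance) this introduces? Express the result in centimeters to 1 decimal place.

6.1 centimeters

Rounding to 6 decimal places leaves each coordinate within ±5e-07° of the true value.
Latitude error → 5e-07 × 111195 = 0.0555975 m along the meridian.
Longitude error → 5e-07 × 111195 × cos 62.9° = 5e-07 × 111195 × 0.4555 ≈ 0.0253272 m.
Worst case both components are at the extreme and orthogonal: √(0.0555975² + 0.0253272²) ≈ 0.0610946 m.
That is 0.0610946 m = 6.1095 cm.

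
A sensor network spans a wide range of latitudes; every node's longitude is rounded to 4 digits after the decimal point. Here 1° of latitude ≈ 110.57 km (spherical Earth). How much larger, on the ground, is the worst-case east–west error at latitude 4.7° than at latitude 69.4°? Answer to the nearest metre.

Rounding to 4 decimal places leaves the longitude within ±5e-05° of the true value.
Error at 4.7° = 5e-05° × 110570 × cos 4.7° ≈ 5.5285 × 0.9966 = 5.5099 m.
At 69.4°: 5e-05° × 110570 × cos 69.4° = 5e-05 × 110570 × 0.3518 ≈ 1.9452 m.
Difference: 5.5099 − 1.9452 = 3.5648 m.

4 metres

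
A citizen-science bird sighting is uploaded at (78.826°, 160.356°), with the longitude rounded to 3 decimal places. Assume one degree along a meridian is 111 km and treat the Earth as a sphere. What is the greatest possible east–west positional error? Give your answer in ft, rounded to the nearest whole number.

Rounding to 3 decimal places leaves the longitude within ±0.0005° of the true value.
At latitude 78.826° a degree of longitude spans 111000 m × cos 78.826° = 111000 × 0.1938 ≈ 21510.6 m.
Maximum E–W displacement: 0.0005 × 21510.6 = 10.7553 m.
In feet: 10.7553 m ÷ 0.3048 ≈ 35.286 ft.

35 ft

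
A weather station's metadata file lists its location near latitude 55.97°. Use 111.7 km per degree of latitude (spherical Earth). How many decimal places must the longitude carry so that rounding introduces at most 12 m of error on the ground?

4 decimal places

At 55.97° one degree of longitude covers 111700 × cos 55.97° ≈ 111700 × 0.5596 ≈ 62510.3 m.
With N decimal places the half-ulp bound is 0.5·10⁻ᴺ°, or 0.5·10⁻ᴺ × 62510.3 m on the ground.
Need 0.5 × 62510.3 × 10⁻ᴺ ≤ 12 → 10⁻ᴺ ≤ 3.839e-04, so N ≥ 3.42.
At 3 places the error can reach 31.3 m, but 4 places keeps it to 3.13 m.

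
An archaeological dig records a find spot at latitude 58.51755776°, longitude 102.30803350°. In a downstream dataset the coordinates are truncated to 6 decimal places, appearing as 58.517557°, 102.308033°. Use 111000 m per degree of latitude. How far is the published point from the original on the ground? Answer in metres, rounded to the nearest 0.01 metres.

0.09 metres

The latitude changed by +0.00000076° and the longitude by +0.00000050°.
N–S: 0.00000076° × 111000 m/° = 0.08436 m.
E–W at 58.5176°: 0.00000050° × 111000 × cos 58.5176° = 0.00000050 × 111000 × 0.5222 ≈ 0.0289842 m.
Distance: √(0.08436² + 0.0289842²) ≈ 0.0892003 m.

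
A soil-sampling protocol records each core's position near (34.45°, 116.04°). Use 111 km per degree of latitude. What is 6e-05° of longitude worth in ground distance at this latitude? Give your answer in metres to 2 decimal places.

At 34.45° a degree of longitude is 111000 × cos 34.45° ≈ 91532.8 m, so 6e-05° corresponds to 5.49197 m.

5.49 metres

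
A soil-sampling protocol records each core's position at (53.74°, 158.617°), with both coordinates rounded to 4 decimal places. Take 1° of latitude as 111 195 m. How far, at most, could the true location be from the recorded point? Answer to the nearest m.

6 m

Rounding to 4 decimal places leaves each coordinate within ±5e-05° of the true value.
Latitude error → 5e-05 × 111195 = 5.55975 m along the meridian.
E–W at 53.74°: 5e-05° × 111195 × cos 53.74° = 5e-05 × 111195 × 0.5915 ≈ 3.28832 m.
Worst case both components are at the extreme and orthogonal: √(5.55975² + 3.28832²) ≈ 6.4594 m.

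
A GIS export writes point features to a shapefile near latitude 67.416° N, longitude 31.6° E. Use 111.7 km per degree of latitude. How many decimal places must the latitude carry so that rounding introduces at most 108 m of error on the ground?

3

One degree of latitude covers 111700 m.
Rounding to N decimal places gives at most 0.5 × 10⁻ᴺ degrees of error, i.e. 0.5 × 10⁻ᴺ × 111700 m.
Need 0.5 × 111700 × 10⁻ᴺ ≤ 108 → 10⁻ᴺ ≤ 1.934e-03, so N ≥ 2.71.
So 3 decimal places suffice (55.9 m); 2 would allow up to 558 m.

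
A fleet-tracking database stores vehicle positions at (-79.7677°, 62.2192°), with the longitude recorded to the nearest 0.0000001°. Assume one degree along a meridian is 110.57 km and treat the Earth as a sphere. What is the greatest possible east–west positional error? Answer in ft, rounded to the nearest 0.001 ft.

Rounding to 7 decimal places leaves the longitude within ±5e-08° of the true value.
At latitude 79.7677° a degree of longitude spans 110570 m × cos 79.7677° = 110570 × 0.1776 ≈ 19641.6 m.
Maximum E–W displacement: 5e-08 × 19641.6 = 0.00098208 m.
In feet: 0.00098208 m ÷ 0.3048 ≈ 0.003222 ft.

0.003 ft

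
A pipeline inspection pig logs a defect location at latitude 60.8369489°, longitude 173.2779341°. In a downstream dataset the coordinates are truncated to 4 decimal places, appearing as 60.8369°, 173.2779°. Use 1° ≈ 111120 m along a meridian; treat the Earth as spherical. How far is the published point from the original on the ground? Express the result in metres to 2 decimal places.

5.74 metres

Δlat = 60.8369489 − 60.8369 = +0.0000489°; Δlon = 173.2779341 − 173.2779 = +0.0000341°.
N–S: 0.0000489° × 111120 m/° = 5.43377 m.
E–W at 60.8369°: 0.0000341° × 111120 × cos 60.8369° = 0.0000341 × 111120 × 0.4873 ≈ 1.84646 m.
Distance: √(5.43377² + 1.84646²) ≈ 5.73893 m.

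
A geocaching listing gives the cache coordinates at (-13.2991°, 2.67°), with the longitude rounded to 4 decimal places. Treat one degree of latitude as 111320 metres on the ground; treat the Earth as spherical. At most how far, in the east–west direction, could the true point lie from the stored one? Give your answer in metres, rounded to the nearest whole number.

5 metres

Rounding to 4 decimal places leaves the longitude within ±5e-05° of the true value.
One degree of longitude at 13.2991° is 111320 × cos 13.2991° ≈ 111320 × 0.9732 = 108335 m.
East–west error: 5e-05° × 108335 m/° ≈ 5.41673 m.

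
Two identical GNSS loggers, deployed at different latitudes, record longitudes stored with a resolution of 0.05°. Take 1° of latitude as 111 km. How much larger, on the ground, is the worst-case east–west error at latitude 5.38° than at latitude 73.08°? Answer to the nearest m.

1955 m

With a 0.05° grid the true value lies within half a step, ±0.05°/2 = ±0.025°, of the stored one.
At 5.38°: 0.025° × 111000 × cos 5.38° = 0.025 × 111000 × 0.9956 ≈ 2762.8 m.
Error at 73.08° = 0.025° × 111000 × cos 73.08° ≈ 2775 × 0.2910 = 807.63 m.
Difference: 2762.8 − 807.63 = 1955.2 m.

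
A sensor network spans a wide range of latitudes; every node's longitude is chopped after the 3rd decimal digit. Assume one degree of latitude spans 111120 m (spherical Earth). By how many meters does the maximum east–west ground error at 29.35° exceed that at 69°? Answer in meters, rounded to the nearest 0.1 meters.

57.0 meters

Truncating at 3 decimal places can drop up to a full unit in the last place, so the longitude may be off by as much as 0.001°.
At 29.35°: 0.001° × 111120 × cos 29.35° = 0.001 × 111120 × 0.8716 ≈ 96.857 m.
Error at 69° = 0.001° × 111120 × cos 69° ≈ 111.12 × 0.3584 = 39.822 m.
So the lower-latitude error exceeds the higher by 96.857 − 39.822 = 57.035 m.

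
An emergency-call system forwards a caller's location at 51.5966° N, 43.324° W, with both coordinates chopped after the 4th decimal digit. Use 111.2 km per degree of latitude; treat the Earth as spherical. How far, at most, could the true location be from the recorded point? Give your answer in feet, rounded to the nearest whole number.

43 feet

Truncating at 4 decimal places can drop up to a full unit in the last place, so each coordinate may be off by as much as 0.0001°.
North–south component: 0.0001° × 111200 = 11.12 m.
E–W at 51.5966°: 0.0001° × 111200 × cos 51.5966° = 0.0001 × 111200 × 0.6212 ≈ 6.90768 m.
The two errors are perpendicular, so the maximum displacement is √(11.12² + 6.90768²) ≈ 13.0909 m.
In feet: 13.0909 m ÷ 0.3048 ≈ 42.949 ft.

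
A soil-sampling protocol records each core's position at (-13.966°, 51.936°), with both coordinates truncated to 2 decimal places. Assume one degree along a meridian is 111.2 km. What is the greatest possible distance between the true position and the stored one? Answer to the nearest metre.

1550 metres

Truncating at 2 decimal places can drop up to a full unit in the last place, so each coordinate may be off by as much as 0.01°.
Latitude error → 0.01 × 111200 = 1112 m along the meridian.
East–west component at 13.966°: 0.01° × 111200 × cos 13.966° ≈ 0.01 × 107913 ≈ 1079.13 m.
The two errors are perpendicular, so the maximum displacement is √(1112² + 1079.13²) ≈ 1549.54 m.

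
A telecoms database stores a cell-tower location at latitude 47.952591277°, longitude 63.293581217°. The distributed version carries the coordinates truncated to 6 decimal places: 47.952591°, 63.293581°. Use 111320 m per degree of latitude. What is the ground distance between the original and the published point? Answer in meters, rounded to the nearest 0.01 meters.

The latitude changed by +0.000000277° and the longitude by +0.000000217°.
N–S: 0.000000277° × 111320 m/° = 0.0308356 m.
East–west at this latitude: 0.000000217° × 111320 × cos 47.9526° ≈ 0.000000217 × 74556 = 0.0161787 m.
Distance: √(0.0308356² + 0.0161787²) ≈ 0.0348222 m.

0.03 meters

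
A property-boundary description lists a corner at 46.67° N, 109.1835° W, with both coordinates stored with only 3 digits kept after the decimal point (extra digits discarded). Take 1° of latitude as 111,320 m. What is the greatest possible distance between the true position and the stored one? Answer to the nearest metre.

135 metres

Truncating at 3 decimal places can drop up to a full unit in the last place, so each coordinate may be off by as much as 0.001°.
N–S: 0.001° × 111320 m/° = 111.32 m.
East–west component at 46.67°: 0.001° × 111320 × cos 46.67° ≈ 0.001 × 76387.7 ≈ 76.3877 m.
The two errors are perpendicular, so the maximum displacement is √(111.32² + 76.3877²) ≈ 135.008 m.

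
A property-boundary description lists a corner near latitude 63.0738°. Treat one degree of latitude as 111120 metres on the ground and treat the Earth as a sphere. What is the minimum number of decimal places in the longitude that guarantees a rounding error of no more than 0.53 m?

At 63.0738° one degree of longitude covers 111120 × cos 63.0738° ≈ 111120 × 0.4528 ≈ 50319.9 m.
N decimal places → at most half a unit in the last place, 0.5 × 10⁻ᴺ° = 50319.9/2 × 10⁻ᴺ m.
Need 0.5 × 50319.9 × 10⁻ᴺ ≤ 0.53 → 10⁻ᴺ ≤ 2.107e-05, so N ≥ 4.68.
At 4 places the error can reach 2.52 m, but 5 places keeps it to 0.252 m.

5 decimal places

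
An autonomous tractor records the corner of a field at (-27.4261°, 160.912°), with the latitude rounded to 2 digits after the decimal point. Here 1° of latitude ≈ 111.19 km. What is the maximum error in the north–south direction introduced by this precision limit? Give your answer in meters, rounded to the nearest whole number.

556 meters

Rounding to 2 decimal places leaves the latitude within ±0.005° of the true value.
So the N–S error is at most 0.005 × 111190 = 555.95 m.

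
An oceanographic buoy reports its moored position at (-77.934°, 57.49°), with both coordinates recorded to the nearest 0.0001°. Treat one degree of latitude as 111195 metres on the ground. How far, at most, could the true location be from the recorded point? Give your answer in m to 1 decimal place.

Rounding to 4 decimal places leaves each coordinate within ±5e-05° of the true value.
N–S: 5e-05° × 111195 m/° = 5.55975 m.
East–west component at 77.934°: 5e-05° × 111195 × cos 77.934° ≈ 5e-05 × 23244 ≈ 1.1622 m.
Worst case both components are at the extreme and orthogonal: √(5.55975² + 1.1622²) ≈ 5.67992 m.

5.7 m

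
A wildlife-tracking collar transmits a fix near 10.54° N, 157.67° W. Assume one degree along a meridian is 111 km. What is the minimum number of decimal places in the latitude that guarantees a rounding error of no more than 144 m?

One degree of latitude covers 111000 m.
With N decimal places the half-ulp bound is 0.5·10⁻ᴺ°, or 0.5·10⁻ᴺ × 111000 m on the ground.
Need 0.5 × 111000 × 10⁻ᴺ ≤ 144 → 10⁻ᴺ ≤ 2.595e-03, so N ≥ 2.59.
N = 2 would give 555 m (too coarse); N = 3 gives 55.5 m ≤ 144 m.

3 decimal places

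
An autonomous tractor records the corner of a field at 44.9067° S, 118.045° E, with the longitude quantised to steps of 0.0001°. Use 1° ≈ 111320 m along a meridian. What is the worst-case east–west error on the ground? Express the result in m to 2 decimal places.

With a 0.0001° grid the true value lies within half a step, ±0.0001°/2 = ±5e-05°, of the stored one.
At latitude 44.9067° a degree of longitude spans 111320 m × cos 44.9067° = 111320 × 0.7083 ≈ 78843.2 m.
Maximum E–W displacement: 5e-05 × 78843.2 = 3.94216 m.

3.94 m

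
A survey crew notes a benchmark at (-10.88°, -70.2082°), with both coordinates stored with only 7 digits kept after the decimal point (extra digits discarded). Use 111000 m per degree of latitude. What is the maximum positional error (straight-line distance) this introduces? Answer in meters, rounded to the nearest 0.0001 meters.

Truncating at 7 decimal places can drop up to a full unit in the last place, so each coordinate may be off by as much as 1e-07°.
N–S: 1e-07° × 111000 m/° = 0.0111 m.
Longitude error → 1e-07 × 111000 × cos 10.88° = 1e-07 × 111000 × 0.9820 ≈ 0.0109005 m.
Worst case both components are at the extreme and orthogonal: √(0.0111² + 0.0109005²) ≈ 0.0155573 m.

0.0156 meters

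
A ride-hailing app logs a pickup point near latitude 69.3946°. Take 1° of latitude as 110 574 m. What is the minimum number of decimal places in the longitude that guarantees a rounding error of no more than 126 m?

3 decimal places

At 69.3946° one degree of longitude covers 110574 × cos 69.3946° ≈ 110574 × 0.3519 ≈ 38914.3 m.
Rounding to N decimal places gives at most 0.5 × 10⁻ᴺ degrees of error, i.e. 0.5 × 10⁻ᴺ × 38914.3 m.
Setting 19457.1 × 10⁻ᴺ ≤ 126 gives 10ᴺ ≥ 154.4, i.e. N ≥ 2.19.
N = 2 would give 195 m (too coarse); N = 3 gives 19.5 m ≤ 126 m.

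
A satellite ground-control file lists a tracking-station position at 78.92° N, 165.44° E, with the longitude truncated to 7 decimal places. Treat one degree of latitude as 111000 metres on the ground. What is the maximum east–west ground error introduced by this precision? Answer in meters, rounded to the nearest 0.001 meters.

0.002 meters

Truncating at 7 decimal places can drop up to a full unit in the last place, so the longitude may be off by as much as 1e-07°.
One degree of longitude at 78.92° is 111000 × cos 78.92° ≈ 111000 × 0.1922 = 21331.9 m.
So at most 1e-07° × 21331.9 ≈ 0.00213319 m east–west.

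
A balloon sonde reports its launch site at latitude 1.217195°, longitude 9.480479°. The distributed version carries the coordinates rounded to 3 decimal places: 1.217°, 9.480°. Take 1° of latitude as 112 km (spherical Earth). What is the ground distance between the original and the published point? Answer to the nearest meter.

58 meters

Δlat = 1.217195 − 1.217 = +0.000195°; Δlon = 9.480479 − 9.480 = +0.000479°.
North–south shift: 0.000195 × 112000 = 21.84 m.
East–west at this latitude: 0.000479° × 112000 × cos 1.217° ≈ 0.000479 × 111975 = 53.6359 m.
Distance: √(21.84² + 53.6359²) ≈ 57.912 m.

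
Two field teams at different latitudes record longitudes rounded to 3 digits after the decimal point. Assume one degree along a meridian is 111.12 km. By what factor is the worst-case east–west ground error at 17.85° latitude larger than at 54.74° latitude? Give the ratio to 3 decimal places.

Rounding to 3 decimal places leaves the longitude within ±0.0005° of the true value.
At 17.85°: 0.0005° × 111120 × cos 17.85° = 0.0005 × 111120 × 0.9519 ≈ 52.885 m.
Error at 54.74° = 0.0005° × 111120 × cos 54.74° ≈ 55.56 × 0.5773 = 32.074 m.
The ratio reduces to cos 17.85° / cos 54.74° = 0.9519/0.5773 ≈ 1.6489.

1.649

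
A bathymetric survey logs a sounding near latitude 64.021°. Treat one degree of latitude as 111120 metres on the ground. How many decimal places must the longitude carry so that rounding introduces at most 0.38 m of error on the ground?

At 64.021° one degree of longitude covers 111120 × cos 64.021° ≈ 111120 × 0.4380 ≈ 48675.2 m.
N decimal places → at most half a unit in the last place, 0.5 × 10⁻ᴺ° = 48675.2/2 × 10⁻ᴺ m.
Setting 24337.6 × 10⁻ᴺ ≤ 0.38 gives 10ᴺ ≥ 6.405e+04, i.e. N ≥ 4.81.
At 4 places the error can reach 2.43 m, but 5 places keeps it to 0.243 m.

5 decimal places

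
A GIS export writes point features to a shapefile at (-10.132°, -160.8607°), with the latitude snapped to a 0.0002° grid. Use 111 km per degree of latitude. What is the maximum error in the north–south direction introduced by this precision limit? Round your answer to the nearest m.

With a 0.0002° grid the true value lies within half a step, ±0.0002°/2 = ±0.0001°, of the stored one.
So the N–S error is at most 0.0001 × 111000 = 11.1 m.

11 m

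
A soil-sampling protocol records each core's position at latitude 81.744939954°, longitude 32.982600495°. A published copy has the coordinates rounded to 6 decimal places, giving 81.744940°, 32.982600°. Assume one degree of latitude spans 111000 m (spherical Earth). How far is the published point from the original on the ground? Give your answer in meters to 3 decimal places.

0.009 meters

The latitude changed by -0.000000046° and the longitude by +0.000000495°.
North–south shift: -0.000000046 × 111000 = -0.005106 m.
E–W at 81.7449°: 0.000000495° × 111000 × cos 81.7449° = 0.000000495 × 111000 × 0.1436 ≈ 0.007889 m.
Hypotenuse of the two orthogonal shifts: √(0.005106² + 0.007889²) = 0.00939721 m.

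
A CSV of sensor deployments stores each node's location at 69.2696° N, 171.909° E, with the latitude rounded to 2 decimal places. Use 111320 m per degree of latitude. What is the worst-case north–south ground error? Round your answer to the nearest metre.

Rounding to 2 decimal places leaves the latitude within ±0.005° of the true value.
North–south distance: 0.005° × 111320 m/° = 556.6 m.

557 metres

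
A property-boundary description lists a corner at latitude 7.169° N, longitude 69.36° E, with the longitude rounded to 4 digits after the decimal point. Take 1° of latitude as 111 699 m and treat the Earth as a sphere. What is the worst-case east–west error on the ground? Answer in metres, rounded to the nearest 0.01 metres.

Rounding to 4 decimal places leaves the longitude within ±5e-05° of the true value.
Parallels shrink by cos φ, so at 7.169° a degree of longitude is 111699 × 0.9922 ≈ 110826 m.
Maximum E–W displacement: 5e-05 × 110826 = 5.54129 m.

5.54 metres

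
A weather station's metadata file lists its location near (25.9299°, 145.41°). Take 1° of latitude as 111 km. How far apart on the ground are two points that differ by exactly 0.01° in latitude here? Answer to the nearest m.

1110 m

Along a meridian 0.01° is 0.01 × 111000 = 1110 m.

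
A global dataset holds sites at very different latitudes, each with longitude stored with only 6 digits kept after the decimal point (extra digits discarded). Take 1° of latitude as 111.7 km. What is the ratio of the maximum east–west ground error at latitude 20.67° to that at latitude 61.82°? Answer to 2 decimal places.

1.98

Truncating at 6 decimal places can drop up to a full unit in the last place, so the longitude may be off by as much as 1e-06°.
Error at 20.67° = 1e-06° × 111700 × cos 20.67° ≈ 0.1117 × 0.9356 = 0.10451 m.
Error at 61.82° = 1e-06° × 111700 × cos 61.82° ≈ 0.1117 × 0.4722 = 0.05275 m.
Ratio: 0.10451 / 0.05275 = cos 20.67° / cos 61.82° ≈ 1.9812.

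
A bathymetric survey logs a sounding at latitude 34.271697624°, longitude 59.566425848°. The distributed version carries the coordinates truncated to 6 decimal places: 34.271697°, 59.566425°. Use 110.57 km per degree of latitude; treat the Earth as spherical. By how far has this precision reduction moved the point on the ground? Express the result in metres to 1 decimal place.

0.1 metres

Δlat = 34.271697624 − 34.271697 = +0.000000624°; Δlon = 59.566425848 − 59.566425 = +0.000000848°.
North–south shift: 0.000000624 × 110570 = 0.0689957 m.
East–west at this latitude: 0.000000848° × 110570 × cos 34.2717° ≈ 0.000000848 × 91372.5 = 0.0774838 m.
Distance: √(0.0689957² + 0.0774838²) ≈ 0.10375 m.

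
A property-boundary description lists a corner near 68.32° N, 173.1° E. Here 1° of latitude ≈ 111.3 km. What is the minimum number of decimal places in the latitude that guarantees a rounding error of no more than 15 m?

One degree of latitude covers 111300 m.
N decimal places → at most half a unit in the last place, 0.5 × 10⁻ᴺ° = 111300/2 × 10⁻ᴺ m.
Need 0.5 × 111300 × 10⁻ᴺ ≤ 15 → 10⁻ᴺ ≤ 2.695e-04, so N ≥ 3.57.
So 4 decimal places suffice (5.57 m); 3 would allow up to 55.6 m.

4 decimal places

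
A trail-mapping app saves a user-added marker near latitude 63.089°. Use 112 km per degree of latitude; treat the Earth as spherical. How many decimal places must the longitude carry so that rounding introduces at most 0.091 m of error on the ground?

At 63.089° one degree of longitude covers 112000 × cos 63.089° ≈ 112000 × 0.4526 ≈ 50691.9 m.
Rounding to N decimal places gives at most 0.5 × 10⁻ᴺ degrees of error, i.e. 0.5 × 10⁻ᴺ × 50691.9 m.
Setting 25345.9 × 10⁻ᴺ ≤ 0.091 gives 10ᴺ ≥ 2.785e+05, i.e. N ≥ 5.44.
So 6 decimal places suffice (0.0253 m); 5 would allow up to 0.253 m.

6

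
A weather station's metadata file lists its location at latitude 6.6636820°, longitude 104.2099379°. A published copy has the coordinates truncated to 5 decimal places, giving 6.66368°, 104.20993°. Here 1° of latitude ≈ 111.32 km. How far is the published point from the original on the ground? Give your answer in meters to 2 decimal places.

0.90 meters

The latitude changed by +0.0000020° and the longitude by +0.0000079°.
N–S: 0.0000020° × 111320 m/° = 0.22264 m.
E–W at 6.66368°: 0.0000079° × 111320 × cos 6.66368° = 0.0000079 × 111320 × 0.9932 ≈ 0.873487 m.
Hypotenuse of the two orthogonal shifts: √(0.22264² + 0.873487²) = 0.901414 m.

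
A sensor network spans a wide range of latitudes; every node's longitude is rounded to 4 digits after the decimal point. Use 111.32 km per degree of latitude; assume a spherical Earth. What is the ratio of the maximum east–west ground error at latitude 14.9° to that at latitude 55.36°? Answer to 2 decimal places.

Rounding to 4 decimal places leaves the longitude within ±5e-05° of the true value.
At 14.9°: 5e-05° × 111320 × cos 14.9° = 5e-05 × 111320 × 0.9664 ≈ 5.3788 m.
At 55.36°: 5e-05° × 111320 × cos 55.36° = 5e-05 × 111320 × 0.5684 ≈ 3.1638 m.
Ratio: 5.3788 / 3.1638 = cos 14.9° / cos 55.36° ≈ 1.7001.

1.70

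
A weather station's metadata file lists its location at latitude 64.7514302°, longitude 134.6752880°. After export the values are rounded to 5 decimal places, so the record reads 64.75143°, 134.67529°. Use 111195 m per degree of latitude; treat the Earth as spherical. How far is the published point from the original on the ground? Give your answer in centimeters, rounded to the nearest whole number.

10 centimeters

The latitude changed by +0.0000002° and the longitude by -0.0000020°.
North–south shift: 0.0000002 × 111195 = 0.022239 m.
East–west at this latitude: -0.0000020° × 111195 × cos 64.7514° ≈ -0.0000020 × 47429.8 = -0.0948596 m.
Combined displacement = (0.022239² + 0.0948596²)^½ ≈ 0.0974316 m.
That is 0.0974316 m = 9.7432 cm.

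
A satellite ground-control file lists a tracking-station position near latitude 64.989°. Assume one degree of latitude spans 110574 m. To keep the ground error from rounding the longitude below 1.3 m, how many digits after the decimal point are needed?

5 decimal places

At 64.989° one degree of longitude covers 110574 × cos 64.989° ≈ 110574 × 0.4228 ≈ 46749.8 m.
N decimal places → at most half a unit in the last place, 0.5 × 10⁻ᴺ° = 46749.8/2 × 10⁻ᴺ m.
Setting 23374.9 × 10⁻ᴺ ≤ 1.3 gives 10ᴺ ≥ 1.798e+04, i.e. N ≥ 4.25.
N = 4 would give 2.34 m (too coarse); N = 5 gives 0.234 m ≤ 1.3 m.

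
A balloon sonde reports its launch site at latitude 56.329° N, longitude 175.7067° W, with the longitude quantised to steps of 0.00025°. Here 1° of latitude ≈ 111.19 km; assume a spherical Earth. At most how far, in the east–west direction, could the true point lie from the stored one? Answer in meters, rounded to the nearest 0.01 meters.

With a 0.00025° grid the true value lies within half a step, ±0.00025°/2 = ±0.000125°, of the stored one.
At latitude 56.329° a degree of longitude spans 111190 m × cos 56.329° = 111190 × 0.5544 ≈ 61646.3 m.
East–west error: 0.000125° × 61646.3 m/° ≈ 7.70579 m.

7.71 meters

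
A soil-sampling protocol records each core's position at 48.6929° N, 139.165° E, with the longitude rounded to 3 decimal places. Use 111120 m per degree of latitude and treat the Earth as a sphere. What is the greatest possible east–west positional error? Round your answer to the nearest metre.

37 metres

Rounding to 3 decimal places leaves the longitude within ±0.0005° of the true value.
At latitude 48.6929° a degree of longitude spans 111120 m × cos 48.6929° = 111120 × 0.6601 ≈ 73349.7 m.
East–west error: 0.0005° × 73349.7 m/° ≈ 36.6749 m.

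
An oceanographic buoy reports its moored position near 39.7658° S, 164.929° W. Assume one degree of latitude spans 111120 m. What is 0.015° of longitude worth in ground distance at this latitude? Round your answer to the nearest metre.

1281 metres

At 39.7658° a degree of longitude is 111120 × cos 39.7658° ≈ 85414.1 m, so 0.015° corresponds to 1281.21 m.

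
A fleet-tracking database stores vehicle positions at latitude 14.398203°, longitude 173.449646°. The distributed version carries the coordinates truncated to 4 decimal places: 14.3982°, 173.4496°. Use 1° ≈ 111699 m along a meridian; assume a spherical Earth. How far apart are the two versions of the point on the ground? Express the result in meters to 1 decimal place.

Δlat = 14.398203 − 14.3982 = +0.000003°; Δlon = 173.449646 − 173.4496 = +0.000046°.
North–south shift: 0.000003 × 111699 = 0.335097 m.
E–W at 14.3982°: 0.000046° × 111699 × cos 14.3982° = 0.000046 × 111699 × 0.9686 ≈ 4.97677 m.
Distance: √(0.335097² + 4.97677²) ≈ 4.98804 m.

5.0 meters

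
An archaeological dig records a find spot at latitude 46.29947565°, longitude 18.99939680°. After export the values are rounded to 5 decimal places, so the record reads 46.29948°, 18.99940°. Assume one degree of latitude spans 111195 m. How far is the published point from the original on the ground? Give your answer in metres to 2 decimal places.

0.54 metres

Δlat = 46.29947565 − 46.29948 = -0.00000435°; Δlon = 18.99939680 − 18.99940 = -0.00000320°.
N–S: -0.00000435° × 111195 m/° = -0.483698 m.
East–west at this latitude: -0.00000320° × 111195 × cos 46.2995° ≈ -0.00000320 × 76823.4 = -0.245835 m.
Distance: √(0.483698² + 0.245835²) ≈ 0.542585 m.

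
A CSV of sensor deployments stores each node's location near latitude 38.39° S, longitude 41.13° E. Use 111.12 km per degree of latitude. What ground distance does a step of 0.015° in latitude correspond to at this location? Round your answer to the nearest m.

Along a meridian 0.015° is 0.015 × 111120 = 1666.8 m.

1667 m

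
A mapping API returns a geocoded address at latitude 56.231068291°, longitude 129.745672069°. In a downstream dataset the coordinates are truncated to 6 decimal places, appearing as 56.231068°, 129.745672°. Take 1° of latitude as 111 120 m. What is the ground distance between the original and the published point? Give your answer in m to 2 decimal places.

0.03 m

Δlat = 56.231068291 − 56.231068 = +0.000000291°; Δlon = 129.745672069 − 129.745672 = +0.000000069°.
North–south shift: 0.000000291 × 111120 = 0.0323359 m.
E–W at 56.2311°: 0.000000069° × 111120 × cos 56.2311° = 0.000000069 × 111120 × 0.5558 ≈ 0.00426182 m.
Distance: √(0.0323359² + 0.00426182²) ≈ 0.0326156 m.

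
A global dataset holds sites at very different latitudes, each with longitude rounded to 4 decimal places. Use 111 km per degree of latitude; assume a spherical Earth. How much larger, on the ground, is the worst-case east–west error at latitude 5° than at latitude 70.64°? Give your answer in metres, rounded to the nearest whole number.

4 metres

Rounding to 4 decimal places leaves the longitude within ±5e-05° of the true value.
Error at 5° = 5e-05° × 111000 × cos 5° ≈ 5.55 × 0.9962 = 5.5289 m.
Error at 70.64° = 5e-05° × 111000 × cos 70.64° ≈ 5.55 × 0.3315 = 1.8398 m.
Difference: 5.5289 − 1.8398 = 3.689 m.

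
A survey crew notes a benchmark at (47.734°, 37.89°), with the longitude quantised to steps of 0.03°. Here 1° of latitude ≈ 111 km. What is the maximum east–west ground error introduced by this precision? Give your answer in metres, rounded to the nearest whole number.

With a 0.03° grid the true value lies within half a step, ±0.03°/2 = ±0.015°, of the stored one.
One degree of longitude at 47.734° is 111000 × cos 47.734° ≈ 111000 × 0.6726 = 74655.7 m.
Maximum E–W displacement: 0.015 × 74655.7 = 1119.83 m.

1120 metres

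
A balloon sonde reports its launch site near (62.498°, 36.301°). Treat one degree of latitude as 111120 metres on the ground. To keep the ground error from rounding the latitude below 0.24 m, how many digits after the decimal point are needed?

One degree of latitude covers 111120 m.
Rounding to N decimal places gives at most 0.5 × 10⁻ᴺ degrees of error, i.e. 0.5 × 10⁻ᴺ × 111120 m.
Need 0.5 × 111120 × 10⁻ᴺ ≤ 0.24 → 10⁻ᴺ ≤ 4.320e-06, so N ≥ 5.36.
N = 5 would give 0.556 m (too coarse); N = 6 gives 0.0556 m ≤ 0.24 m.

6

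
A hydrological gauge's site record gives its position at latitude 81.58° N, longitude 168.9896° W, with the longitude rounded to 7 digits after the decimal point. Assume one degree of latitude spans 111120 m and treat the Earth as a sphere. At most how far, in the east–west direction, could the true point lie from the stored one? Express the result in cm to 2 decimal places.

Rounding to 7 decimal places leaves the longitude within ±5e-08° of the true value.
Parallels shrink by cos φ, so at 81.58° a degree of longitude is 111120 × 0.1464 ≈ 16271.1 m.
East–west error: 5e-08° × 16271.1 m/° ≈ 0.000813556 m.
That is 0.000813556 m = 0.081356 cm.

0.08 cm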